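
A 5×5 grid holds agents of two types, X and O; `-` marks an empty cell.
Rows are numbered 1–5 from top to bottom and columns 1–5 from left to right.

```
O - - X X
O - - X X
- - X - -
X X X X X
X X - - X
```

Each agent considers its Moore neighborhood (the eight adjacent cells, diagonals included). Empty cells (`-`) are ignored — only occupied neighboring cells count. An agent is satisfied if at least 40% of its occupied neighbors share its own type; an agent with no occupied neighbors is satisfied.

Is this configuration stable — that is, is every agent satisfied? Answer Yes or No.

Yes

Row 1: (1,1)O 1/1 ✓ · (1,4)X 3/3 ✓ · (1,5)X 3/3 ✓
Row 2: (2,1)O 1/1 ✓ · (2,4)X 4/4 ✓ · (2,5)X 3/3 ✓
Row 3: (3,3)X 4/4 ✓
Row 4: (4,1)X 3/3 ✓ · (4,2)X 5/5 ✓ · (4,3)X 4/4 ✓ · (4,4)X 4/4 ✓ · (4,5)X 2/2 ✓
Row 5: (5,1)X 3/3 ✓ · (5,2)X 4/4 ✓ · (5,5)X 2/2 ✓
All meet the threshold, so the configuration is stable.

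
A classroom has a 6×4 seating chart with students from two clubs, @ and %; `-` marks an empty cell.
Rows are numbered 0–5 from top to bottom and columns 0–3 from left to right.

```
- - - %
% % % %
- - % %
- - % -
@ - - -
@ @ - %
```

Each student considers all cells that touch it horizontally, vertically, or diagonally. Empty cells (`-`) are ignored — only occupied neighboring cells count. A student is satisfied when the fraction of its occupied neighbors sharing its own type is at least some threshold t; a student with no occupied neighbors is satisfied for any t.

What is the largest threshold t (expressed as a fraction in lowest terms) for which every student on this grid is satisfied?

1/1

(0,3)% 2/2
(1,0)% 1/1
(1,1)% 3/3
(1,2)% 5/5
(1,3)% 4/4
(2,2)% 5/5
(2,3)% 4/4
(3,2)% 2/2
(4,0)@ 2/2
(5,0)@ 2/2
(5,1)@ 2/2
(5,3)% — no occupied neighbors
The smallest same-type fraction is 2/2 at (0,3), which reduces to 1/1. Any threshold above that leaves this student unsatisfied.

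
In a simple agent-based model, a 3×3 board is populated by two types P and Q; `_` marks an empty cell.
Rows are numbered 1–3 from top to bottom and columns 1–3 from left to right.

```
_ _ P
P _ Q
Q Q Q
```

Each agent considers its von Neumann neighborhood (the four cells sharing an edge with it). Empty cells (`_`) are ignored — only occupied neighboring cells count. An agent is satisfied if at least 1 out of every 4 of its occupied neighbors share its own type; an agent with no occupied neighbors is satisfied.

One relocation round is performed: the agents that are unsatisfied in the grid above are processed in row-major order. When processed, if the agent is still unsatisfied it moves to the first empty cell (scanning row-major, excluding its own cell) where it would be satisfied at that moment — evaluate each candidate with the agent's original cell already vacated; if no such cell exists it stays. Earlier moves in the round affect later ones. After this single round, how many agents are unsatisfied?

0

Initially unsatisfied (in order): (1,3), (2,1).
  (1,3) → (1,1).
  (2,1): now satisfied by earlier moves; stays.
Resulting grid:
P _ _
P _ Q
Q Q Q
All satisfied now.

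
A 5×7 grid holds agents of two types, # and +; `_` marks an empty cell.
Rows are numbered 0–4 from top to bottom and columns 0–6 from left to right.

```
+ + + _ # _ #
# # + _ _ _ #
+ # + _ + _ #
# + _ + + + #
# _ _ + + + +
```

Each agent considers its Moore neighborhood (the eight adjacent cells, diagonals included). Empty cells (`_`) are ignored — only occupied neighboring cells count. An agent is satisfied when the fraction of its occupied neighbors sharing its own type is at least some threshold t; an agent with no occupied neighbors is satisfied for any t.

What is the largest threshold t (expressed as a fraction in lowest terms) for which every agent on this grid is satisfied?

1/5

Row 0: (0,0)+ 1/3 · (0,1)+ 3/5 · (0,2)+ 2/3 · (0,4)# — no occupied neighbors · (0,6)# 1/1
Row 1: (1,0)# 2/5 · (1,1)# 2/8 · (1,2)+ 3/5 · (1,6)# 2/2
Row 2: (2,0)+ 1/5 · (2,1)# 3/7 · (2,2)+ 3/5 · (2,4)+ 3/3 · (2,6)# 2/3
Row 3: (3,0)# 2/4 · (3,1)+ 2/5 · (3,3)+ 5/5 · (3,4)+ 6/6 · (3,5)+ 5/7 · (3,6)# 1/4
Row 4: (4,0)# 1/2 · (4,3)+ 3/3 · (4,4)+ 5/5 · (4,5)+ 4/5 · (4,6)+ 2/3
The smallest same-type fraction is 1/5 at (2,0), which reduces to 1/5. Any threshold above that leaves this agent unsatisfied.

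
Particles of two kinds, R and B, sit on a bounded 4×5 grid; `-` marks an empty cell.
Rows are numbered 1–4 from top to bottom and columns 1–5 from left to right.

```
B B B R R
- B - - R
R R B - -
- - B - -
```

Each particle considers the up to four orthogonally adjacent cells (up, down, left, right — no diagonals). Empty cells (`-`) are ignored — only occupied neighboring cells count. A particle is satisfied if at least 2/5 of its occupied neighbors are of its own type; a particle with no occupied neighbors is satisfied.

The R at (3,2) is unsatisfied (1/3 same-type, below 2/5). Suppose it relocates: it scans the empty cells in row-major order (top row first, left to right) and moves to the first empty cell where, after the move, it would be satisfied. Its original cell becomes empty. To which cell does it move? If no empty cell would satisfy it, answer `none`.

Vacating (3,2). Empty cells in order:
  (2,1): 1/3 same-type → still unsatisfied.
  (2,3): 0/3 same-type → still unsatisfied.
  (2,4): 2/2 same-type → satisfied — stop here.

(2,4)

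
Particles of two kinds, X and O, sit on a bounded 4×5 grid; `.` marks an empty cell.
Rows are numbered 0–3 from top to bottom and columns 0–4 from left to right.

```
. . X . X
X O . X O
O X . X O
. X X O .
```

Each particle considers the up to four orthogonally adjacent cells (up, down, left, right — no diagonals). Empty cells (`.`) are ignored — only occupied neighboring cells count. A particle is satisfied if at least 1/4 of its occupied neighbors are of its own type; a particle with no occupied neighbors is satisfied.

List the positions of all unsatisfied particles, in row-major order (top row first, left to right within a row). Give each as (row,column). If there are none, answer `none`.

Row 0: (0,2)X 0/0 satisfied · (0,4)X 0/1 not
Row 1: (1,0)X 0/2 not · (1,1)O 0/2 not · (1,3)X 1/2 satisfied · (1,4)O 1/3 satisfied
Row 2: (2,0)O 0/2 not · (2,1)X 1/3 satisfied · (2,3)X 1/3 satisfied · (2,4)O 1/2 satisfied
Row 3: (3,1)X 2/2 satisfied · (3,2)X 1/2 satisfied · (3,3)O 0/2 not

(0,4), (1,0), (1,1), (2,0), (3,3)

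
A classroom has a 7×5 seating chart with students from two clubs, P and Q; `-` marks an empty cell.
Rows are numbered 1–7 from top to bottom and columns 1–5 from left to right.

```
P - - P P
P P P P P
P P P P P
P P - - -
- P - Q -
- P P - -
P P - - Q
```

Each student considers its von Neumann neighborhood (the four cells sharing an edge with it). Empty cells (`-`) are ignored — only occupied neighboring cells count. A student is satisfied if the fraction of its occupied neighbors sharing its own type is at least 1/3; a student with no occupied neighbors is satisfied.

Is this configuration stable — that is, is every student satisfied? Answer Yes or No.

(1,1)P 1/1 ok
(1,4)P 2/2 ok
(1,5)P 2/2 ok
(2,1)P 3/3 ok
(2,2)P 3/3 ok
(2,3)P 3/3 ok
(2,4)P 4/4 ok
(2,5)P 3/3 ok
(3,1)P 3/3 ok
(3,2)P 4/4 ok
(3,3)P 3/3 ok
(3,4)P 3/3 ok
(3,5)P 2/2 ok
(4,1)P 2/2 ok
(4,2)P 3/3 ok
(5,2)P 2/2 ok
(5,4)Q 0/0 ok
(6,2)P 3/3 ok
(6,3)P 1/1 ok
(7,1)P 1/1 ok
(7,2)P 2/2 ok
(7,5)Q 0/0 ok
All meet the threshold, so the configuration is stable.

Yes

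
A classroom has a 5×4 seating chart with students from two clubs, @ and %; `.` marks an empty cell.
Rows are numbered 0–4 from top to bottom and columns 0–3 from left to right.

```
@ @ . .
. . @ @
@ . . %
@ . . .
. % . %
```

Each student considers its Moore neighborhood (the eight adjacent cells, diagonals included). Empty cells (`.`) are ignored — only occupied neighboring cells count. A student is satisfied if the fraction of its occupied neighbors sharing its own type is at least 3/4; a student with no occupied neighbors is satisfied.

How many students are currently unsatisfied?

5

Row 0: (0,0)@ 1/1 ok · (0,1)@ 2/2 ok
Row 1: (1,2)@ 2/3 unhappy · (1,3)@ 1/2 unhappy
Row 2: (2,0)@ 1/1 ok · (2,3)% 0/2 unhappy
Row 3: (3,0)@ 1/2 unhappy
Row 4: (4,1)% 0/1 unhappy · (4,3)% 0/0 ok
Unsatisfied: (1,2), (1,3), (2,3), (3,0), (4,1) — 5 in total.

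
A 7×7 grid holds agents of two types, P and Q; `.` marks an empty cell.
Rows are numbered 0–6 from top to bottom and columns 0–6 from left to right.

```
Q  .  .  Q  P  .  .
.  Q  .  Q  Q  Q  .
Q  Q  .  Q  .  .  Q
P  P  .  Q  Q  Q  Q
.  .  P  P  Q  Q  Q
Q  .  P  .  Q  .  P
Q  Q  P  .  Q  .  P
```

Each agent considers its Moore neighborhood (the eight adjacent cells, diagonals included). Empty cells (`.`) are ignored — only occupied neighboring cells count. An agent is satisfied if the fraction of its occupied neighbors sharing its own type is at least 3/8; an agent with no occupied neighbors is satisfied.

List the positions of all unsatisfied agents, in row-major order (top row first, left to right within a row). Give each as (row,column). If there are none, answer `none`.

(0,4), (3,0), (4,3), (5,6)

Row 0: (0,0)Q 1/1 ✓ · (0,3)Q 2/3 ✓ · (0,4)P 0/4 ✗
Row 1: (1,1)Q 3/3 ✓ · (1,3)Q 3/4 ✓ · (1,4)Q 4/5 ✓ · (1,5)Q 2/3 ✓
Row 2: (2,0)Q 2/4 ✓ · (2,1)Q 2/4 ✓ · (2,3)Q 4/4 ✓ · (2,6)Q 3/3 ✓
Row 3: (3,0)P 1/3 ✗ · (3,1)P 2/4 ✓ · (3,3)Q 3/5 ✓ · (3,4)Q 5/6 ✓ · (3,5)Q 6/6 ✓ · (3,6)Q 4/4 ✓
Row 4: (4,2)P 3/4 ✓ · (4,3)P 2/6 ✗ · (4,4)Q 5/6 ✓ · (4,5)Q 6/7 ✓ · (4,6)Q 3/4 ✓
Row 5: (5,0)Q 2/2 ✓ · (5,2)P 3/4 ✓ · (5,4)Q 3/4 ✓ · (5,6)P 1/3 ✗
Row 6: (6,0)Q 2/2 ✓ · (6,1)Q 2/4 ✓ · (6,2)P 1/2 ✓ · (6,4)Q 1/1 ✓ · (6,6)P 1/1 ✓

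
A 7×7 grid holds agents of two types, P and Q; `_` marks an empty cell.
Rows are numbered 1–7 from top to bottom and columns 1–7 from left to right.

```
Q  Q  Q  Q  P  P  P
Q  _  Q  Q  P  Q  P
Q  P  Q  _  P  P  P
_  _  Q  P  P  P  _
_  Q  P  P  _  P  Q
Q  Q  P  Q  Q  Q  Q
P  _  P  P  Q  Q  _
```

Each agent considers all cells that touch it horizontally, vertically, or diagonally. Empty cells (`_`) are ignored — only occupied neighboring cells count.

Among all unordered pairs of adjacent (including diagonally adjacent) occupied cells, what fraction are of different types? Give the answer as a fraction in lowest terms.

Scan each occupied cell's neighbors to the right and below (and the two forward diagonals) so each pair is counted once.
Row 1: Q(1,1)–Q(1,2)= Q(1,1)–Q(2,1)= Q(1,2)–Q(1,3)= Q(1,2)–Q(2,3)= Q(1,2)–Q(2,1)= Q(1,3)–Q(1,4)= Q(1,3)–Q(2,3)= Q(1,3)–Q(2,4)= Q(1,4)–P(1,5)≠ Q(1,4)–Q(2,4)= Q(1,4)–P(2,5)≠ Q(1,4)–Q(2,3)= P(1,5)–P(1,6)= P(1,5)–P(2,5)= P(1,5)–Q(2,6)≠ P(1,5)–Q(2,4)≠ P(1,6)–P(1,7)= P(1,6)–Q(2,6)≠ P(1,6)–P(2,7)= P(1,6)–P(2,5)= P(1,7)–P(2,7)= P(1,7)–Q(2,6)≠  → 6/22 unlike.
Row 2: Q(2,1)–Q(3,1)= Q(2,1)–P(3,2)≠ Q(2,3)–Q(2,4)= Q(2,3)–Q(3,3)= Q(2,3)–P(3,2)≠ Q(2,4)–P(2,5)≠ Q(2,4)–P(3,5)≠ Q(2,4)–Q(3,3)= P(2,5)–Q(2,6)≠ P(2,5)–P(3,5)= P(2,5)–P(3,6)= Q(2,6)–P(2,7)≠ Q(2,6)–P(3,6)≠ Q(2,6)–P(3,7)≠ Q(2,6)–P(3,5)≠ P(2,7)–P(3,7)= P(2,7)–P(3,6)=  → 9/17 unlike.
Row 3: Q(3,1)–P(3,2)≠ P(3,2)–Q(3,3)≠ P(3,2)–Q(4,3)≠ Q(3,3)–Q(4,3)= Q(3,3)–P(4,4)≠ P(3,5)–P(3,6)= P(3,5)–P(4,5)= P(3,5)–P(4,6)= P(3,5)–P(4,4)= P(3,6)–P(3,7)= P(3,6)–P(4,6)= P(3,6)–P(4,5)= P(3,7)–P(4,6)=  → 4/13 unlike.
Row 4: Q(4,3)–P(4,4)≠ Q(4,3)–P(5,3)≠ Q(4,3)–P(5,4)≠ Q(4,3)–Q(5,2)= P(4,4)–P(4,5)= P(4,4)–P(5,4)= P(4,4)–P(5,3)= P(4,5)–P(4,6)= P(4,5)–P(5,6)= P(4,5)–P(5,4)= P(4,6)–P(5,6)= P(4,6)–Q(5,7)≠  → 4/12 unlike.
Row 5: Q(5,2)–P(5,3)≠ Q(5,2)–Q(6,2)= Q(5,2)–P(6,3)≠ Q(5,2)–Q(6,1)= P(5,3)–P(5,4)= P(5,3)–P(6,3)= P(5,3)–Q(6,4)≠ P(5,3)–Q(6,2)≠ P(5,4)–Q(6,4)≠ P(5,4)–Q(6,5)≠ P(5,4)–P(6,3)= P(5,6)–Q(5,7)≠ P(5,6)–Q(6,6)≠ P(5,6)–Q(6,7)≠ P(5,6)–Q(6,5)≠ Q(5,7)–Q(6,7)= Q(5,7)–Q(6,6)=  → 10/17 unlike.
Row 6: Q(6,1)–Q(6,2)= Q(6,1)–P(7,1)≠ Q(6,2)–P(6,3)≠ Q(6,2)–P(7,3)≠ Q(6,2)–P(7,1)≠ P(6,3)–Q(6,4)≠ P(6,3)–P(7,3)= P(6,3)–P(7,4)= Q(6,4)–Q(6,5)= Q(6,4)–P(7,4)≠ Q(6,4)–Q(7,5)= Q(6,4)–P(7,3)≠ Q(6,5)–Q(6,6)= Q(6,5)–Q(7,5)= Q(6,5)–Q(7,6)= Q(6,5)–P(7,4)≠ Q(6,6)–Q(6,7)= Q(6,6)–Q(7,6)= Q(6,6)–Q(7,5)= Q(6,7)–Q(7,6)=  → 8/20 unlike.
Row 7: P(7,3)–P(7,4)= P(7,4)–Q(7,5)≠ Q(7,5)–Q(7,6)=  → 1/3 unlike.
Total adjacent occupied pairs: 104; unlike-type pairs: 42.
42/104 reduces to 21/52.

21/52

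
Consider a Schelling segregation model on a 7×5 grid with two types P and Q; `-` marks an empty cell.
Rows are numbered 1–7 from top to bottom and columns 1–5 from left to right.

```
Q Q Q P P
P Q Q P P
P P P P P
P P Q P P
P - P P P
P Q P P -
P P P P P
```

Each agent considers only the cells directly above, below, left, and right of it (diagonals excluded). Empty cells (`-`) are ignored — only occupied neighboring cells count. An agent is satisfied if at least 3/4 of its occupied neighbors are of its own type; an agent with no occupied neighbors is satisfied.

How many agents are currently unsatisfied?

13

Row 1: (1,1)Q 1/2 not · (1,2)Q 3/3 satisfied · (1,3)Q 2/3 not · (1,4)P 2/3 not · (1,5)P 2/2 satisfied
Row 2: (2,1)P 1/3 not · (2,2)Q 2/4 not · (2,3)Q 2/4 not · (2,4)P 3/4 satisfied · (2,5)P 3/3 satisfied
Row 3: (3,1)P 3/3 satisfied · (3,2)P 3/4 satisfied · (3,3)P 2/4 not · (3,4)P 4/4 satisfied · (3,5)P 3/3 satisfied
Row 4: (4,1)P 3/3 satisfied · (4,2)P 2/3 not · (4,3)Q 0/4 not · (4,4)P 3/4 satisfied · (4,5)P 3/3 satisfied
Row 5: (5,1)P 2/2 satisfied · (5,3)P 2/3 not · (5,4)P 4/4 satisfied · (5,5)P 2/2 satisfied
Row 6: (6,1)P 2/3 not · (6,2)Q 0/3 not · (6,3)P 3/4 satisfied · (6,4)P 3/3 satisfied
Row 7: (7,1)P 2/2 satisfied · (7,2)P 2/3 not · (7,3)P 3/3 satisfied · (7,4)P 3/3 satisfied · (7,5)P 1/1 satisfied
Unsatisfied: (1,1), (1,3), (1,4), (2,1), (2,2), (2,3), (3,3), (4,2), (4,3), (5,3), (6,1), (6,2), (7,2) — 13 in total.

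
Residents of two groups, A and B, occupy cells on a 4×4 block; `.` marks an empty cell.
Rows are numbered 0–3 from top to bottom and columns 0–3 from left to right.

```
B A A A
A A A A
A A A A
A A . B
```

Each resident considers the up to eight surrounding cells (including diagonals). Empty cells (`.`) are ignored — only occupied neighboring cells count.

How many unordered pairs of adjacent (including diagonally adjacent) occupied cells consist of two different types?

5

Scan each occupied cell's neighbors to the right and below (and the two forward diagonals) so each pair is counted once.
From row 0: 3 unlike of 13 pairs (running 3/13).
From row 1: 0 unlike of 13 pairs (running 3/26).
From row 2: 2 unlike of 10 pairs (running 5/36).
From row 3: 0 unlike of 1 pairs (running 5/37).
Total adjacent occupied pairs: 37; unlike-type pairs: 5.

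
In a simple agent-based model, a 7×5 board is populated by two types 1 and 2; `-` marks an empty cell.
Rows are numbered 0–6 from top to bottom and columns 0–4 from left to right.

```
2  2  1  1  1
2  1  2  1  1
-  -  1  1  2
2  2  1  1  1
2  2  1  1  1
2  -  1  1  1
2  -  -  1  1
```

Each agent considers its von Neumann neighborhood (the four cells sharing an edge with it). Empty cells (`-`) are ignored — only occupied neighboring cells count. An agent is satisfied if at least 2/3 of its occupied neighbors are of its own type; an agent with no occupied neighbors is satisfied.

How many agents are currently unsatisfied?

Row 0: (0,0)2 2/2 satisfied · (0,1)2 1/3 not · (0,2)1 1/3 not · (0,3)1 3/3 satisfied · (0,4)1 2/2 satisfied
Row 1: (1,0)2 1/2 not · (1,1)1 0/3 not · (1,2)2 0/4 not · (1,3)1 3/4 satisfied · (1,4)1 2/3 satisfied
Row 2: (2,2)1 2/3 satisfied · (2,3)1 3/4 satisfied · (2,4)2 0/3 not
Row 3: (3,0)2 2/2 satisfied · (3,1)2 2/3 satisfied · (3,2)1 3/4 satisfied · (3,3)1 4/4 satisfied · (3,4)1 2/3 satisfied
Row 4: (4,0)2 3/3 satisfied · (4,1)2 2/3 satisfied · (4,2)1 3/4 satisfied · (4,3)1 4/4 satisfied · (4,4)1 3/3 satisfied
Row 5: (5,0)2 2/2 satisfied · (5,2)1 2/2 satisfied · (5,3)1 4/4 satisfied · (5,4)1 3/3 satisfied
Row 6: (6,0)2 1/1 satisfied · (6,3)1 2/2 satisfied · (6,4)1 2/2 satisfied
Unsatisfied: (0,1), (0,2), (1,0), (1,1), (1,2), (2,4) — 6 in total.

6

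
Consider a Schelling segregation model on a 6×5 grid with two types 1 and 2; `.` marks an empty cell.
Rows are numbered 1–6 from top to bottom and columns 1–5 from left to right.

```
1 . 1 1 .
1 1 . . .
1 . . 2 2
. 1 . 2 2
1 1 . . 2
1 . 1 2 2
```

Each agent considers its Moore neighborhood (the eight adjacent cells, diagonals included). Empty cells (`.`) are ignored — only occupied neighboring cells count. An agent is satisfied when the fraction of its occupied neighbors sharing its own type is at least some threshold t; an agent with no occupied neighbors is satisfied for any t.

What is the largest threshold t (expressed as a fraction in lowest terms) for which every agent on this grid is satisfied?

(1,1)1 2/2
(1,3)1 2/2
(1,4)1 1/1
(2,1)1 3/3
(2,2)1 4/4
(3,1)1 3/3
(3,4)2 3/3
(3,5)2 3/3
(4,2)1 3/3
(4,4)2 4/4
(4,5)2 4/4
(5,1)1 3/3
(5,2)1 4/4
(5,5)2 4/4
(6,1)1 2/2
(6,3)1 1/2
(6,4)2 2/3
(6,5)2 2/2
The smallest same-type fraction is 1/2 at (6,3), which reduces to 1/2. Any threshold above that leaves this agent unsatisfied.

1/2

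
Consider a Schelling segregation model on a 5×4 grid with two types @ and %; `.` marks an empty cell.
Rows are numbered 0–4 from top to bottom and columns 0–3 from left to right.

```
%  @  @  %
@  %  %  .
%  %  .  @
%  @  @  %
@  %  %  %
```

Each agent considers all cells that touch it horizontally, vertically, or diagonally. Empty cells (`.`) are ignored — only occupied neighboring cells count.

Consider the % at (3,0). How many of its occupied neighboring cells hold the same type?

3

Occupied neighbors of (3,0): (2,0)=%, (2,1)=%, (3,1)=@, (4,0)=@, (4,1)=%.
Same type (%): 3 of 5.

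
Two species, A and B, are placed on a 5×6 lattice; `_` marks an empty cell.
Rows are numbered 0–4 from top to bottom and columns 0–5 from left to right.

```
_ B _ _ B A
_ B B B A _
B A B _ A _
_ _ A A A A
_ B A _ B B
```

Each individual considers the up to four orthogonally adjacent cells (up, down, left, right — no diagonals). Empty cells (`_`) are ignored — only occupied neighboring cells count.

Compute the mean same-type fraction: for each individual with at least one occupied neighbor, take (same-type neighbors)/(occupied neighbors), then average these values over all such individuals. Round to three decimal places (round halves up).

(0,1)B 1/1
(0,4)B 0/2
(0,5)A 0/1
(1,1)B 2/3
(1,2)B 3/3
(1,3)B 1/2
(1,4)A 1/3
(2,0)B 0/1
(2,1)A 0/3
(2,2)B 1/3
(2,4)A 2/2
(3,2)A 2/3
(3,3)A 2/2
(3,4)A 3/4
(3,5)A 1/2
(4,1)B 0/1
(4,2)A 1/2
(4,4)B 1/2
(4,5)B 1/2
Sum over 19 individuals: 1/1 + 0/2 + 0/1 + 2/3 + 3/3 + 1/2 + 1/3 + 0/1 + 0/3 + 1/3 + 2/2 + 2/3 + 2/2 + 3/4 + 1/2 + 0/1 + 1/2 + 1/2 + 1/2 = 37/4; mean = 37/4 ÷ 19 = 37/76 = 0.486842… → 0.487.

0.487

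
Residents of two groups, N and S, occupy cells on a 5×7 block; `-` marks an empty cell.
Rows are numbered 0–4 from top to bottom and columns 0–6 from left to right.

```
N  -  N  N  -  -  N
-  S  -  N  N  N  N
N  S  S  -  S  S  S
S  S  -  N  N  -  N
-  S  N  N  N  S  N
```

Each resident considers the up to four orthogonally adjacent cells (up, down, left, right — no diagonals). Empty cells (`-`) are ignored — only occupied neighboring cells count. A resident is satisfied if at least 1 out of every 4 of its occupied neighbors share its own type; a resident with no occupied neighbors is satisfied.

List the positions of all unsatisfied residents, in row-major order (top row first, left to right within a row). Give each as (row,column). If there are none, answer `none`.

(0,0)N 0/0 satisfied
(0,2)N 1/1 satisfied
(0,3)N 2/2 satisfied
(0,6)N 1/1 satisfied
(1,1)S 1/1 satisfied
(1,3)N 2/2 satisfied
(1,4)N 2/3 satisfied
(1,5)N 2/3 satisfied
(1,6)N 2/3 satisfied
(2,0)N 0/2 not
(2,1)S 3/4 satisfied
(2,2)S 1/1 satisfied
(2,4)S 1/3 satisfied
(2,5)S 2/3 satisfied
(2,6)S 1/3 satisfied
(3,0)S 1/2 satisfied
(3,1)S 3/3 satisfied
(3,3)N 2/2 satisfied
(3,4)N 2/3 satisfied
(3,6)N 1/2 satisfied
(4,1)S 1/2 satisfied
(4,2)N 1/2 satisfied
(4,3)N 3/3 satisfied
(4,4)N 2/3 satisfied
(4,5)S 0/2 not
(4,6)N 1/2 satisfied

(2,0), (4,5)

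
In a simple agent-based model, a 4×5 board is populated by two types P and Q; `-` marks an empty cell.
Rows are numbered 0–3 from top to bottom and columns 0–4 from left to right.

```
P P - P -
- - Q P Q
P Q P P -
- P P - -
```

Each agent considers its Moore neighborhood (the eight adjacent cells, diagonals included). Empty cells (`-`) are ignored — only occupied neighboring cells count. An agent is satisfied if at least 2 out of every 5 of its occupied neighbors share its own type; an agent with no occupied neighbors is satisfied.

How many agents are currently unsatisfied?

4

Row 0: (0,0)P 1/1 satisfied · (0,1)P 1/2 satisfied · (0,3)P 1/3 not
Row 1: (1,2)Q 1/6 not · (1,3)P 3/5 satisfied · (1,4)Q 0/3 not
Row 2: (2,0)P 1/2 satisfied · (2,1)Q 1/5 not · (2,2)P 4/6 satisfied · (2,3)P 3/5 satisfied
Row 3: (3,1)P 3/4 satisfied · (3,2)P 3/4 satisfied
Unsatisfied: (0,3), (1,2), (1,4), (2,1) — 4 in total.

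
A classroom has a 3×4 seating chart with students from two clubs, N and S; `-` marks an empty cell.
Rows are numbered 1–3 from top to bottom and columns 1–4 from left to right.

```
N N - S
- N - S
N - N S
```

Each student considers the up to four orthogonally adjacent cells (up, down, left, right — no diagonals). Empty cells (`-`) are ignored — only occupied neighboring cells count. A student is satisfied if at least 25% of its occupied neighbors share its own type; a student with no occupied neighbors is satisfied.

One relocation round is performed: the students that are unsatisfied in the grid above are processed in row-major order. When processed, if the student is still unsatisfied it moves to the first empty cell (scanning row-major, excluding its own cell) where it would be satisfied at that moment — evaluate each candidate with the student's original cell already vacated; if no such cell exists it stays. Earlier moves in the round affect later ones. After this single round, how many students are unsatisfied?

Initially unsatisfied (in order): (3,3).
  (3,3) → (1,3).
Resulting grid:
N N N S
- N - S
N - - S
All satisfied now.

0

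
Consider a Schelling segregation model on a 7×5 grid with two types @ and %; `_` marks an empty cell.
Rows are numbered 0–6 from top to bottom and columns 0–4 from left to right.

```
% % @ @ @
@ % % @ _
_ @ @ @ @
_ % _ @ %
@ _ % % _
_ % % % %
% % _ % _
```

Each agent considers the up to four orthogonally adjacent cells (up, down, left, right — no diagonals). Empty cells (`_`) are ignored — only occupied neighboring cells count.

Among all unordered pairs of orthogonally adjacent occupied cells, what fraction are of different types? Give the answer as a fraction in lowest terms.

11/31

Scan each occupied cell's neighbors to the right and below so each pair is counted once.
Row 0: %(0,0)–%(0,1)= %(0,0)–@(1,0)≠ %(0,1)–@(0,2)≠ %(0,1)–%(1,1)= @(0,2)–@(0,3)= @(0,2)–%(1,2)≠ @(0,3)–@(0,4)= @(0,3)–@(1,3)=  → 3/8 unlike.
Row 1: @(1,0)–%(1,1)≠ %(1,1)–%(1,2)= %(1,1)–@(2,1)≠ %(1,2)–@(1,3)≠ %(1,2)–@(2,2)≠ @(1,3)–@(2,3)=  → 4/6 unlike.
Row 2: @(2,1)–@(2,2)= @(2,1)–%(3,1)≠ @(2,2)–@(2,3)= @(2,3)–@(2,4)= @(2,3)–@(3,3)= @(2,4)–%(3,4)≠  → 2/6 unlike.
Row 3: @(3,3)–%(3,4)≠ @(3,3)–%(4,3)≠  → 2/2 unlike.
Row 4: %(4,2)–%(4,3)= %(4,2)–%(5,2)= %(4,3)–%(5,3)=  → 0/3 unlike.
Row 5: %(5,1)–%(5,2)= %(5,1)–%(6,1)= %(5,2)–%(5,3)= %(5,3)–%(5,4)= %(5,3)–%(6,3)=  → 0/5 unlike.
Row 6: %(6,0)–%(6,1)=  → 0/1 unlike.
Total adjacent occupied pairs: 31; unlike-type pairs: 11.
11/31 is already in lowest terms.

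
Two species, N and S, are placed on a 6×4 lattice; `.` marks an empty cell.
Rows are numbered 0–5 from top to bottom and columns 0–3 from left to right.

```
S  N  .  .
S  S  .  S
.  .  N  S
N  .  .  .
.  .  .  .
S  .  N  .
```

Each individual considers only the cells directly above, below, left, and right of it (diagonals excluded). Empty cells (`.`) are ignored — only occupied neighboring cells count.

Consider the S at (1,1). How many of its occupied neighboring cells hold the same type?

Occupied neighbors of (1,1): (0,1)=N, (1,0)=S.
Same type (S): 1 of 2.

1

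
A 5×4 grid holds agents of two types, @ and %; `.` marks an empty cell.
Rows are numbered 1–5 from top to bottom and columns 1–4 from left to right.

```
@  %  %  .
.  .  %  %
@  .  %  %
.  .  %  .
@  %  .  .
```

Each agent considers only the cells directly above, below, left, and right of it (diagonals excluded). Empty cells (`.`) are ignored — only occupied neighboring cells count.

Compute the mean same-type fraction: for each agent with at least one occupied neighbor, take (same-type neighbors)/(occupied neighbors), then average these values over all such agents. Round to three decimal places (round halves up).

Row 1: (1,1)@ 0/1 · (1,2)% 1/2 · (1,3)% 2/2
Row 2: (2,3)% 3/3 · (2,4)% 2/2
Row 3: (3,1)@ — no occupied neighbors · (3,3)% 3/3 · (3,4)% 2/2
Row 4: (4,3)% 1/1
Row 5: (5,1)@ 0/1 · (5,2)% 0/1
Sum over 10 agents: 0/1 + 1/2 + 2/2 + 3/3 + 2/2 + 3/3 + 2/2 + 1/1 + 0/1 + 0/1 = 13/2; mean = 13/2 ÷ 10 = 13/20 = 0.65 → 0.650.

0.650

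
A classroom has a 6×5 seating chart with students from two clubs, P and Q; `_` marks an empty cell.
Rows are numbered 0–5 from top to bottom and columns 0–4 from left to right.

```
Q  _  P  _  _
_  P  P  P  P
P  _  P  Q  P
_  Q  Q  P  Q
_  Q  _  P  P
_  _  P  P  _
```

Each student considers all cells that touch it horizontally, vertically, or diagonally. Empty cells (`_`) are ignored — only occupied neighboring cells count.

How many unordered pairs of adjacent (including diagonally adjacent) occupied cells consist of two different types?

17

Scan each occupied cell's neighbors to the right and below (and the two forward diagonals) so each pair is counted once.
Row 0: Q(0,0)–P(1,1)≠ P(0,2)–P(1,2)= P(0,2)–P(1,3)= P(0,2)–P(1,1)=  → 1/4 unlike.
Row 1: P(1,1)–P(1,2)= P(1,1)–P(2,2)= P(1,1)–P(2,0)= P(1,2)–P(1,3)= P(1,2)–P(2,2)= P(1,2)–Q(2,3)≠ P(1,3)–P(1,4)= P(1,3)–Q(2,3)≠ P(1,3)–P(2,4)= P(1,3)–P(2,2)= P(1,4)–P(2,4)= P(1,4)–Q(2,3)≠  → 3/12 unlike.
Row 2: P(2,0)–Q(3,1)≠ P(2,2)–Q(2,3)≠ P(2,2)–Q(3,2)≠ P(2,2)–P(3,3)= P(2,2)–Q(3,1)≠ Q(2,3)–P(2,4)≠ Q(2,3)–P(3,3)≠ Q(2,3)–Q(3,4)= Q(2,3)–Q(3,2)= P(2,4)–Q(3,4)≠ P(2,4)–P(3,3)=  → 7/11 unlike.
Row 3: Q(3,1)–Q(3,2)= Q(3,1)–Q(4,1)= Q(3,2)–P(3,3)≠ Q(3,2)–P(4,3)≠ Q(3,2)–Q(4,1)= P(3,3)–Q(3,4)≠ P(3,3)–P(4,3)= P(3,3)–P(4,4)= Q(3,4)–P(4,4)≠ Q(3,4)–P(4,3)≠  → 5/10 unlike.
Row 4: Q(4,1)–P(5,2)≠ P(4,3)–P(4,4)= P(4,3)–P(5,3)= P(4,3)–P(5,2)= P(4,4)–P(5,3)=  → 1/5 unlike.
Row 5: P(5,2)–P(5,3)=  → 0/1 unlike.
Total adjacent occupied pairs: 43; unlike-type pairs: 17.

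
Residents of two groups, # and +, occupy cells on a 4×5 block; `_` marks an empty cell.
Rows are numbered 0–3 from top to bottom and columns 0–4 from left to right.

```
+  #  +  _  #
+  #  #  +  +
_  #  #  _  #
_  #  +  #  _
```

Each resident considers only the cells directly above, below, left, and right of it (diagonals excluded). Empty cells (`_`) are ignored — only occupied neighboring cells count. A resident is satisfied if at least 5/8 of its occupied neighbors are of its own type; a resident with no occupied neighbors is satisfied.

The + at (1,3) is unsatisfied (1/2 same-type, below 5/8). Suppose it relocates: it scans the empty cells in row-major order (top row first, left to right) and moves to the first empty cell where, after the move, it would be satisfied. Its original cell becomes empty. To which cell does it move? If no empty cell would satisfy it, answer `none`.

none

Vacating (1,3). Empty cells in order:
  (0,3): 1/2 same-type → still unsatisfied.
  (2,0): 1/2 same-type → still unsatisfied.
  (2,3): 0/3 same-type → still unsatisfied.
  (3,0): 0/1 same-type → still unsatisfied.
  (3,4): 0/2 same-type → still unsatisfied.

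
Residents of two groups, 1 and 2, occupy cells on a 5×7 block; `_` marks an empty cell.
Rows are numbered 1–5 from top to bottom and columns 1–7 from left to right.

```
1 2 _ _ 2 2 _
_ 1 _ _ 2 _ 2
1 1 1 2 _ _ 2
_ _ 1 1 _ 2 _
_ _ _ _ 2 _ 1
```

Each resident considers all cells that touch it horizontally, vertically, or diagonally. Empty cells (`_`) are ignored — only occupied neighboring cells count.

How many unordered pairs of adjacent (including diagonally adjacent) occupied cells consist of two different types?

7

Scan each occupied cell's neighbors to the right and below (and the two forward diagonals) so each pair is counted once.
Row 1: 1(1,1)–2(1,2)≠ 1(1,1)–1(2,2)= 2(1,2)–1(2,2)≠ 2(1,5)–2(1,6)= 2(1,5)–2(2,5)= 2(1,6)–2(2,7)= 2(1,6)–2(2,5)=  → 2/7 unlike.
Row 2: 1(2,2)–1(3,2)= 1(2,2)–1(3,3)= 1(2,2)–1(3,1)= 2(2,5)–2(3,4)= 2(2,7)–2(3,7)=  → 0/5 unlike.
Row 3: 1(3,1)–1(3,2)= 1(3,2)–1(3,3)= 1(3,2)–1(4,3)= 1(3,3)–2(3,4)≠ 1(3,3)–1(4,3)= 1(3,3)–1(4,4)= 2(3,4)–1(4,4)≠ 2(3,4)–1(4,3)≠ 2(3,7)–2(4,6)=  → 3/9 unlike.
Row 4: 1(4,3)–1(4,4)= 1(4,4)–2(5,5)≠ 2(4,6)–1(5,7)≠ 2(4,6)–2(5,5)=  → 2/4 unlike.
Total adjacent occupied pairs: 25; unlike-type pairs: 7.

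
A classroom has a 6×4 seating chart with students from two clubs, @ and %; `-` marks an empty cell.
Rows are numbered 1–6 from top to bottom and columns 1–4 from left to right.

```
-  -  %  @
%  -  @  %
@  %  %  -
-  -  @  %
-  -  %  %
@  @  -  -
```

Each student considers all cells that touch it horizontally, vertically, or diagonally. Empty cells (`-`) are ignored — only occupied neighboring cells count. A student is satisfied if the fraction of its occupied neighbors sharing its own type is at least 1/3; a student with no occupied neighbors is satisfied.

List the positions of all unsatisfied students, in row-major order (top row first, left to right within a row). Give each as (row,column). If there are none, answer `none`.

(2,3), (3,1), (4,3)

Row 1: (1,3)% 1/3 ok · (1,4)@ 1/3 ok
Row 2: (2,1)% 1/2 ok · (2,3)@ 1/5 unhappy · (2,4)% 2/4 ok
Row 3: (3,1)@ 0/2 unhappy · (3,2)% 2/5 ok · (3,3)% 3/5 ok
Row 4: (4,3)@ 0/5 unhappy · (4,4)% 3/4 ok
Row 5: (5,3)% 2/4 ok · (5,4)% 2/3 ok
Row 6: (6,1)@ 1/1 ok · (6,2)@ 1/2 ok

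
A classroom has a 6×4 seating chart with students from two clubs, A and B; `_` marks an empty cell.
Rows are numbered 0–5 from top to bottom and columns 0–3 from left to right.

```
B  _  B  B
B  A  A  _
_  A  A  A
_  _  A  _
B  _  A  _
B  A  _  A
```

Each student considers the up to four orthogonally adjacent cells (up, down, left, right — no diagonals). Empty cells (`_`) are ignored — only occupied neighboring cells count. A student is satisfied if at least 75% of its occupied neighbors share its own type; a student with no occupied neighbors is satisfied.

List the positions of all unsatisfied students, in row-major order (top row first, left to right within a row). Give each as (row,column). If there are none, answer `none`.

(0,2), (1,0), (1,1), (1,2), (5,0), (5,1)

(0,0)B 1/1 ✓
(0,2)B 1/2 ✗
(0,3)B 1/1 ✓
(1,0)B 1/2 ✗
(1,1)A 2/3 ✗
(1,2)A 2/3 ✗
(2,1)A 2/2 ✓
(2,2)A 4/4 ✓
(2,3)A 1/1 ✓
(3,2)A 2/2 ✓
(4,0)B 1/1 ✓
(4,2)A 1/1 ✓
(5,0)B 1/2 ✗
(5,1)A 0/1 ✗
(5,3)A 0/0 ✓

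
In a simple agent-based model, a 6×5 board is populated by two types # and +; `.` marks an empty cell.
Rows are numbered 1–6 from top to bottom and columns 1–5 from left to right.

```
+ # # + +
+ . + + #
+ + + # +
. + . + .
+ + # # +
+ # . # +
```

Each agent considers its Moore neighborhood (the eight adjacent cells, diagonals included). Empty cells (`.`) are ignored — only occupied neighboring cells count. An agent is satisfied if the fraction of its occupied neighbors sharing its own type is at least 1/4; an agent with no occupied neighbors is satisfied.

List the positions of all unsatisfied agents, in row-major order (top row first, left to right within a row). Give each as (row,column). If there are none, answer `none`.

(1,1)+ 1/2 satisfied
(1,2)# 1/4 satisfied
(1,3)# 1/4 satisfied
(1,4)+ 3/5 satisfied
(1,5)+ 2/3 satisfied
(2,1)+ 3/4 satisfied
(2,3)+ 4/7 satisfied
(2,4)+ 5/8 satisfied
(2,5)# 1/5 not
(3,1)+ 3/3 satisfied
(3,2)+ 5/5 satisfied
(3,3)+ 5/6 satisfied
(3,4)# 1/6 not
(3,5)+ 2/4 satisfied
(4,2)+ 5/6 satisfied
(4,4)+ 3/6 satisfied
(5,1)+ 3/4 satisfied
(5,2)+ 3/5 satisfied
(5,3)# 3/6 satisfied
(5,4)# 2/5 satisfied
(5,5)+ 2/4 satisfied
(6,1)+ 2/3 satisfied
(6,2)# 1/4 satisfied
(6,4)# 2/4 satisfied
(6,5)+ 1/3 satisfied

(2,5), (3,4)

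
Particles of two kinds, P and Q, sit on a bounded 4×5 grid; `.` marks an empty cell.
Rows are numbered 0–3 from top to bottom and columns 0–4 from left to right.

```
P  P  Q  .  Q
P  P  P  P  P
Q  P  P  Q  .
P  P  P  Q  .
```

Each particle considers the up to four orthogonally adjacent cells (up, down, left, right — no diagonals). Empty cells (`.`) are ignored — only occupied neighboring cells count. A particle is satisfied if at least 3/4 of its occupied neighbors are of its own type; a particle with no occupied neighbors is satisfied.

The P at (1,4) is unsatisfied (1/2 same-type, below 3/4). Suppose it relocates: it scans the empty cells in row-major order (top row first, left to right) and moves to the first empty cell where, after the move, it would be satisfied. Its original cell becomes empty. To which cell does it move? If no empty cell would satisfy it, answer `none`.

Vacating (1,4). Empty cells in order:
  (0,3): 1/3 same-type → still unsatisfied.
  (2,4): 0/1 same-type → still unsatisfied.
  (3,4): 0/1 same-type → still unsatisfied.

none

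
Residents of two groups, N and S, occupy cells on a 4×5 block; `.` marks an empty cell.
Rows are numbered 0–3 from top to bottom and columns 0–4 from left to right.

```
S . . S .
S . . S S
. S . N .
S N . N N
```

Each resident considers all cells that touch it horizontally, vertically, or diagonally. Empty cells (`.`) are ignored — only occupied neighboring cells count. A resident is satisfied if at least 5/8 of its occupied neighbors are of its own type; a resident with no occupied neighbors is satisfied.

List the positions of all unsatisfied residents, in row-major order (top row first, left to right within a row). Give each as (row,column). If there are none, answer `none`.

(2,3), (3,0), (3,1)

Row 0: (0,0)S 1/1 ok · (0,3)S 2/2 ok
Row 1: (1,0)S 2/2 ok · (1,3)S 2/3 ok · (1,4)S 2/3 ok
Row 2: (2,1)S 2/3 ok · (2,3)N 2/4 unhappy
Row 3: (3,0)S 1/2 unhappy · (3,1)N 0/2 unhappy · (3,3)N 2/2 ok · (3,4)N 2/2 ok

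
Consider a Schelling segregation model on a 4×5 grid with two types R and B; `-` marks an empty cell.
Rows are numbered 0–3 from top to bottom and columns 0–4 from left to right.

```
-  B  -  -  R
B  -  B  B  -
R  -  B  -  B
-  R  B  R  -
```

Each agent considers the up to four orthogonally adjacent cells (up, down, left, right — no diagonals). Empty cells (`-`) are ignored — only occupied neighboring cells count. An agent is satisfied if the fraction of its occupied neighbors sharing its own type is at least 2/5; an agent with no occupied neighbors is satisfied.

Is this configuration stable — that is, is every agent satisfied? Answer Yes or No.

No

(0,1)B 0/0 ok
(0,4)R 0/0 ok
(1,0)B 0/1 unhappy
(1,2)B 2/2 ok
(1,3)B 1/1 ok
(2,0)R 0/1 unhappy
(2,2)B 2/2 ok
(2,4)B 0/0 ok
(3,1)R 0/1 unhappy
(3,2)B 1/3 unhappy
(3,3)R 0/1 unhappy
For instance (1,0) has only 0/1 same-type neighbors, below 2/5.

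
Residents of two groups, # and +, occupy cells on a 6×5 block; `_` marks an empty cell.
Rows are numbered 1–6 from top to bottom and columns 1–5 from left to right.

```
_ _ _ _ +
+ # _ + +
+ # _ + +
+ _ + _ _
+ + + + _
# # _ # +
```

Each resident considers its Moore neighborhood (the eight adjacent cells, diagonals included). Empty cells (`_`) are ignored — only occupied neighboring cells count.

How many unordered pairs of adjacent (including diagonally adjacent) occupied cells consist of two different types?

14

Scan each occupied cell's neighbors to the right and below (and the two forward diagonals) so each pair is counted once.
Row 1: +(1,5)–+(2,5)= +(1,5)–+(2,4)=  → 0/2 unlike.
Row 2: +(2,1)–#(2,2)≠ +(2,1)–+(3,1)= +(2,1)–#(3,2)≠ #(2,2)–#(3,2)= #(2,2)–+(3,1)≠ +(2,4)–+(2,5)= +(2,4)–+(3,4)= +(2,4)–+(3,5)= +(2,5)–+(3,5)= +(2,5)–+(3,4)=  → 3/10 unlike.
Row 3: +(3,1)–#(3,2)≠ +(3,1)–+(4,1)= #(3,2)–+(4,3)≠ #(3,2)–+(4,1)≠ +(3,4)–+(3,5)= +(3,4)–+(4,3)=  → 3/6 unlike.
Row 4: +(4,1)–+(5,1)= +(4,1)–+(5,2)= +(4,3)–+(5,3)= +(4,3)–+(5,4)= +(4,3)–+(5,2)=  → 0/5 unlike.
Row 5: +(5,1)–+(5,2)= +(5,1)–#(6,1)≠ +(5,1)–#(6,2)≠ +(5,2)–+(5,3)= +(5,2)–#(6,2)≠ +(5,2)–#(6,1)≠ +(5,3)–+(5,4)= +(5,3)–#(6,4)≠ +(5,3)–#(6,2)≠ +(5,4)–#(6,4)≠ +(5,4)–+(6,5)=  → 7/11 unlike.
Row 6: #(6,1)–#(6,2)= #(6,4)–+(6,5)≠  → 1/2 unlike.
Total adjacent occupied pairs: 36; unlike-type pairs: 14.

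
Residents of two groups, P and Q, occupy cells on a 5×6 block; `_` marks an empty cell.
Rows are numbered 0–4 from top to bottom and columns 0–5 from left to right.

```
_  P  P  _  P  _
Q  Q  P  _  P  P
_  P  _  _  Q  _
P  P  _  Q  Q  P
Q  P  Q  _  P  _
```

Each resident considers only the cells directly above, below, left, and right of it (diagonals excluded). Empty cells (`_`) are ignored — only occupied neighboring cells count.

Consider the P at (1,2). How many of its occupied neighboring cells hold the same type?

Occupied neighbors of (1,2): (0,2)=P, (1,1)=Q.
Same type (P): 1 of 2.

1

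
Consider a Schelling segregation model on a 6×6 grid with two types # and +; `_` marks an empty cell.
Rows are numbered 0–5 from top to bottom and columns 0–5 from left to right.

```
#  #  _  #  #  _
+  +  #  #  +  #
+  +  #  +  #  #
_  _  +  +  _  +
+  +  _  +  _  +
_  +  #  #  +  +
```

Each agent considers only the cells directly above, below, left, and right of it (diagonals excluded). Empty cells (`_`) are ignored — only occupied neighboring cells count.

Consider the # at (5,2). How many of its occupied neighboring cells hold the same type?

1

Occupied neighbors of (5,2): (5,1)=+, (5,3)=#.
Same type (#): 1 of 2.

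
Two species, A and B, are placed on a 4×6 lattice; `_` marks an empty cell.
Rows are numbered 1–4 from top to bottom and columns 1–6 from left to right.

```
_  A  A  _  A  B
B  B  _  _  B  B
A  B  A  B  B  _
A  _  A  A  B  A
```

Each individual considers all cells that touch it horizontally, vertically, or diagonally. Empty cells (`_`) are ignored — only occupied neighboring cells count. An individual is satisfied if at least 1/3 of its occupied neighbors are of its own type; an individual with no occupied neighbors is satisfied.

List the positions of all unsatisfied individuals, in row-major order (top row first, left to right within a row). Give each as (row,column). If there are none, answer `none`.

(1,5), (3,1), (4,6)

Row 1: (1,2)A 1/3 ok · (1,3)A 1/2 ok · (1,5)A 0/3 unhappy · (1,6)B 2/3 ok
Row 2: (2,1)B 2/4 ok · (2,2)B 2/6 ok · (2,5)B 4/5 ok · (2,6)B 3/4 ok
Row 3: (3,1)A 1/4 unhappy · (3,2)B 2/6 ok · (3,3)A 2/5 ok · (3,4)B 3/6 ok · (3,5)B 4/6 ok
Row 4: (4,1)A 1/2 ok · (4,3)A 2/4 ok · (4,4)A 2/5 ok · (4,5)B 2/4 ok · (4,6)A 0/2 unhappy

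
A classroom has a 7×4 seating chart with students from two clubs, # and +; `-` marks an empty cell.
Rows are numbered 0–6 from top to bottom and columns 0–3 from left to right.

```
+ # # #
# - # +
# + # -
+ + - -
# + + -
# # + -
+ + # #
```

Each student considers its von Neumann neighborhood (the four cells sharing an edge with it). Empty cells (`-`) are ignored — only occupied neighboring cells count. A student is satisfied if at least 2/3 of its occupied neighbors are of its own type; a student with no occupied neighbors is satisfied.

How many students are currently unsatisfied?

Row 0: (0,0)+ 0/2 not · (0,1)# 1/2 not · (0,2)# 3/3 satisfied · (0,3)# 1/2 not
Row 1: (1,0)# 1/2 not · (1,2)# 2/3 satisfied · (1,3)+ 0/2 not
Row 2: (2,0)# 1/3 not · (2,1)+ 1/3 not · (2,2)# 1/2 not
Row 3: (3,0)+ 1/3 not · (3,1)+ 3/3 satisfied
Row 4: (4,0)# 1/3 not · (4,1)+ 2/4 not · (4,2)+ 2/2 satisfied
Row 5: (5,0)# 2/3 satisfied · (5,1)# 1/4 not · (5,2)+ 1/3 not
Row 6: (6,0)+ 1/2 not · (6,1)+ 1/3 not · (6,2)# 1/3 not · (6,3)# 1/1 satisfied
Unsatisfied: (0,0), (0,1), (0,3), (1,0), (1,3), (2,0), (2,1), (2,2), (3,0), (4,0), (4,1), (5,1), (5,2), (6,0), (6,1), (6,2) — 16 in total.

16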